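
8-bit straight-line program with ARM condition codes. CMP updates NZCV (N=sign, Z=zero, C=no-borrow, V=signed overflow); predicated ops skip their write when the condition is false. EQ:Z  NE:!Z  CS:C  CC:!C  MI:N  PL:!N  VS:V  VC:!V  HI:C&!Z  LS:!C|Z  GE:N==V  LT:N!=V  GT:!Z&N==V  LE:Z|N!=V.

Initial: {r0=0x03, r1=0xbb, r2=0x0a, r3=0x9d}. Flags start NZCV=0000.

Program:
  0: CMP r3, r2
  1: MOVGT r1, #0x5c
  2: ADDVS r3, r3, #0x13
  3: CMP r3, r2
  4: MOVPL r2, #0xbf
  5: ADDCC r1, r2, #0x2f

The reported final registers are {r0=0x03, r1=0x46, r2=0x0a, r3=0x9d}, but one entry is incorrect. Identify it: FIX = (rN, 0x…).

[0] flags=1010 → (cmp)
[1] flags=1010 GT?F → skip
[2] flags=1010 VS?F → skip
[3] flags=1010 → (cmp)
[4] flags=1010 PL?F → skip
[5] flags=1010 CC?F → skip

FIX = (r1, 0xbb)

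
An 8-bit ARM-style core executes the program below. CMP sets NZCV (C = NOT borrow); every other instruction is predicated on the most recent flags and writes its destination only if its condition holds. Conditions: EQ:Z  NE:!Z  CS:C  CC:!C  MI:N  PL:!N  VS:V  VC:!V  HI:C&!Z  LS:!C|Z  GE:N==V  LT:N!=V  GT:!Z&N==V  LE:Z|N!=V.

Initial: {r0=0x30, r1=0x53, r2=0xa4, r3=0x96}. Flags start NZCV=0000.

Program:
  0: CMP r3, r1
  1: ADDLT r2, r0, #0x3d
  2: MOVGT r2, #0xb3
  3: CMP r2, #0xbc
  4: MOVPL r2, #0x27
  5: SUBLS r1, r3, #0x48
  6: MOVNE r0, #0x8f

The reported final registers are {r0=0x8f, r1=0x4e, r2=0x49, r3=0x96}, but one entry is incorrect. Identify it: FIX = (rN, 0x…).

FIX = (r2, 0x6d)

[0] flags=0011 → (cmp)
[1] flags=0011 LT?T → r2=0x6d
[2] flags=0011 GT?F → skip
[3] flags=1001 → (cmp)
[4] flags=1001 PL?F → skip
[5] flags=1001 LS?T → r1=0x4e
[6] flags=1001 NE?T → r0=0x8f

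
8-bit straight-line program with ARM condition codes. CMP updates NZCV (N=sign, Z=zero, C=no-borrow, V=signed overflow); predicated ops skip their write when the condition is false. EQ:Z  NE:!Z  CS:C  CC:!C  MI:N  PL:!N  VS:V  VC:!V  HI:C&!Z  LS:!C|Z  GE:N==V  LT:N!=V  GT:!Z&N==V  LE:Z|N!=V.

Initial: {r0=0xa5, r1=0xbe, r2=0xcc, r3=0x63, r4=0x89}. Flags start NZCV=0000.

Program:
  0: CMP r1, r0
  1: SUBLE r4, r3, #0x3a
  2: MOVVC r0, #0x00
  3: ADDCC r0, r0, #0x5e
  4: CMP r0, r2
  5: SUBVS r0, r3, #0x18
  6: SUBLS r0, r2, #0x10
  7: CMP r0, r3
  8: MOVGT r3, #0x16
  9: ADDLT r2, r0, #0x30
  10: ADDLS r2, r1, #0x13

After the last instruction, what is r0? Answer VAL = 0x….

VAL = 0xbc

[0] flags=0010 → (cmp)
[1] flags=0010 LE?F → skip
[2] flags=0010 VC?T → r0=0x00
[3] flags=0010 CC?F → skip
[4] flags=0000 → (cmp)
[5] flags=0000 VS?F → skip
[6] flags=0000 LS?T → r0=0xbc
[7] flags=0011 → (cmp)
[8] flags=0011 GT?F → skip
[9] flags=0011 LT?T → r2=0xec
[10] flags=0011 LS?F → skip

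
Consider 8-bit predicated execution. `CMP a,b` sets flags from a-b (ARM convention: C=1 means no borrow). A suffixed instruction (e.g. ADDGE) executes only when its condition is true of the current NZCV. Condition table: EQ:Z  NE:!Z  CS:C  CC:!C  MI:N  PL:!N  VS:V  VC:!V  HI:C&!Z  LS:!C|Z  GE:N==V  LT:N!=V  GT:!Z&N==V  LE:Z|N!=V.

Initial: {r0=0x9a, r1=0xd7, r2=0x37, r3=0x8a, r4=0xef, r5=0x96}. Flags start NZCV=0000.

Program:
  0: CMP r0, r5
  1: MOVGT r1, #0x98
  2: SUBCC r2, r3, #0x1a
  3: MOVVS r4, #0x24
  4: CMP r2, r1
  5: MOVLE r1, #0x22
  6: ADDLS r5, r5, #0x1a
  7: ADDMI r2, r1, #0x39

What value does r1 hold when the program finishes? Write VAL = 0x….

0: ✓ CMP  NZCV=0010
1: ✓ MOVGT  r1←0x98
2: · SUBCC
3: · MOVVS
4: ✓ CMP  NZCV=1001
5: · MOVLE
6: ✓ ADDLS  r5←0xb0
7: ✓ ADDMI  r2←0xd1

VAL = 0x98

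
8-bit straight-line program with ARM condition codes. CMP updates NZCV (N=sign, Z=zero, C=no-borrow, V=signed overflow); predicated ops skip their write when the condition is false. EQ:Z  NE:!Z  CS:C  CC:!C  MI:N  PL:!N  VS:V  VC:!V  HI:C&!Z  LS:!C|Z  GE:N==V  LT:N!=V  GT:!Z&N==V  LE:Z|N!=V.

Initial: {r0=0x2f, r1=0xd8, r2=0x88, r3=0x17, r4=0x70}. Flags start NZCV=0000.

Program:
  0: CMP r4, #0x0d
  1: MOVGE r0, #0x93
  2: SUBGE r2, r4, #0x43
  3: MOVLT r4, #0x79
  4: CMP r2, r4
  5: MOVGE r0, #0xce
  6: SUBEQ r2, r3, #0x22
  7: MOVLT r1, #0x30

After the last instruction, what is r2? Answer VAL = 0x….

VAL = 0x2d

0: ✓ CMP  NZCV=0010
1: ✓ MOVGE  r0←0x93
2: ✓ SUBGE  r2←0x2d
3: · MOVLT
4: ✓ CMP  NZCV=1000
5: · MOVGE
6: · SUBEQ
7: ✓ MOVLT  r1←0x30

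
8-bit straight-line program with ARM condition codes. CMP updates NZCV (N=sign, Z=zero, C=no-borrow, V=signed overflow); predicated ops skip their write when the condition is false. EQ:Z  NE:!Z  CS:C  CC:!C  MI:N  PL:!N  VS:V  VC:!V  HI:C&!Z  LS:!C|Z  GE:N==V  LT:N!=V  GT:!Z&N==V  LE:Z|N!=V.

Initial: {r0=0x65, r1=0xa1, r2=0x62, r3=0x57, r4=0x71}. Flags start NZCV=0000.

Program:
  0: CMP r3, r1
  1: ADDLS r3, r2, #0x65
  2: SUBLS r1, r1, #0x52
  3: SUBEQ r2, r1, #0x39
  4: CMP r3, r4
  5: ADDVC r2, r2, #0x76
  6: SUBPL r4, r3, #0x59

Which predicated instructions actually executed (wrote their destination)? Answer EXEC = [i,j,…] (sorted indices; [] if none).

0: ✓ CMP  NZCV=1001
1: ✓ ADDLS  r3←0xc7
2: ✓ SUBLS  r1←0x4f
3: · SUBEQ
4: ✓ CMP  NZCV=0011
5: · ADDVC
6: ✓ SUBPL  r4←0x6e

EXEC = [1,2,6]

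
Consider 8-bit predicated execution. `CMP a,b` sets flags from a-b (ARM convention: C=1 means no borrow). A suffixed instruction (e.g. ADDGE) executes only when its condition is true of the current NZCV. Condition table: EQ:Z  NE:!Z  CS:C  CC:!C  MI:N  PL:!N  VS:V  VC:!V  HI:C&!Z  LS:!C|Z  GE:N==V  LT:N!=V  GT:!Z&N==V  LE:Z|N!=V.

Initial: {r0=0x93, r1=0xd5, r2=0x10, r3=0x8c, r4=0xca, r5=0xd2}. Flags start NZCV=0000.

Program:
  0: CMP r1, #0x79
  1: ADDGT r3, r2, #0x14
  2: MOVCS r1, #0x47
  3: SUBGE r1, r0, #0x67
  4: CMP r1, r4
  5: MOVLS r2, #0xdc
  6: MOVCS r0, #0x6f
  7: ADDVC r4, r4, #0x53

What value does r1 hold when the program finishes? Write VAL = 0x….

0: ✓ CMP  NZCV=0011
1: · ADDGT
2: ✓ MOVCS  r1←0x47
3: · SUBGE
4: ✓ CMP  NZCV=0000
5: ✓ MOVLS  r2←0xdc
6: · MOVCS
7: ✓ ADDVC  r4←0x1d

VAL = 0x47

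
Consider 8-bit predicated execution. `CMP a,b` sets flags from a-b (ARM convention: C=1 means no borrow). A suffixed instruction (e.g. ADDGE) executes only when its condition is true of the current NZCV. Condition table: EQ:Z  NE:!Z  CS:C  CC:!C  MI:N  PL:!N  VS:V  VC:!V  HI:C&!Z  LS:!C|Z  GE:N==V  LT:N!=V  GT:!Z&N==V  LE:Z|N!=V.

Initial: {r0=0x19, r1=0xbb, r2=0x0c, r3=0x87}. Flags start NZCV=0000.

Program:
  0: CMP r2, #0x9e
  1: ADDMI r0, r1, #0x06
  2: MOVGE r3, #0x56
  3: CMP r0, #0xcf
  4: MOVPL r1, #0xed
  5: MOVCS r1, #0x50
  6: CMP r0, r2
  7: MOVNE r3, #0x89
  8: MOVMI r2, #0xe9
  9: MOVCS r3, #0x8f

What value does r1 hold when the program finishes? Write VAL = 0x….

[0] flags=0000 → (cmp)
[1] flags=0000 MI?F → skip
[2] flags=0000 GE?T → r3=0x56
[3] flags=0000 → (cmp)
[4] flags=0000 PL?T → r1=0xed
[5] flags=0000 CS?F → skip
[6] flags=0010 → (cmp)
[7] flags=0010 NE?T → r3=0x89
[8] flags=0010 MI?F → skip
[9] flags=0010 CS?T → r3=0x8f

VAL = 0xed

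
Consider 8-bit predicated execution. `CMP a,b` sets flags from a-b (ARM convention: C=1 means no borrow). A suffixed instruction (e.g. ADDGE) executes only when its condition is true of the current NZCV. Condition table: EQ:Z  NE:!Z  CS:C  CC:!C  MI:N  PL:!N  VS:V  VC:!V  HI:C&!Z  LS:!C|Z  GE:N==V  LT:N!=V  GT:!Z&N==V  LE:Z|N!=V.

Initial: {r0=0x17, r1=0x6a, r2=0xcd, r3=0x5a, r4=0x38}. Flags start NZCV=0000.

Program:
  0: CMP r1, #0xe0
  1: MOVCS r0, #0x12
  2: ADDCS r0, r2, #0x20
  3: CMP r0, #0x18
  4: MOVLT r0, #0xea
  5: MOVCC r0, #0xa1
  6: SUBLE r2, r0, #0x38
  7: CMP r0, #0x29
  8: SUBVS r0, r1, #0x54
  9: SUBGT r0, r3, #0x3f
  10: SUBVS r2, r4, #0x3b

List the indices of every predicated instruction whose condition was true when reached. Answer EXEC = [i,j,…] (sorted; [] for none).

EXEC = [4,5,6,8,10]

0: ✓ CMP  NZCV=1001
1: · MOVCS
2: · ADDCS
3: ✓ CMP  NZCV=1000
4: ✓ MOVLT  r0←0xea
5: ✓ MOVCC  r0←0xa1
6: ✓ SUBLE  r2←0x69
7: ✓ CMP  NZCV=0011
8: ✓ SUBVS  r0←0x16
9: · SUBGT
10: ✓ SUBVS  r2←0xfd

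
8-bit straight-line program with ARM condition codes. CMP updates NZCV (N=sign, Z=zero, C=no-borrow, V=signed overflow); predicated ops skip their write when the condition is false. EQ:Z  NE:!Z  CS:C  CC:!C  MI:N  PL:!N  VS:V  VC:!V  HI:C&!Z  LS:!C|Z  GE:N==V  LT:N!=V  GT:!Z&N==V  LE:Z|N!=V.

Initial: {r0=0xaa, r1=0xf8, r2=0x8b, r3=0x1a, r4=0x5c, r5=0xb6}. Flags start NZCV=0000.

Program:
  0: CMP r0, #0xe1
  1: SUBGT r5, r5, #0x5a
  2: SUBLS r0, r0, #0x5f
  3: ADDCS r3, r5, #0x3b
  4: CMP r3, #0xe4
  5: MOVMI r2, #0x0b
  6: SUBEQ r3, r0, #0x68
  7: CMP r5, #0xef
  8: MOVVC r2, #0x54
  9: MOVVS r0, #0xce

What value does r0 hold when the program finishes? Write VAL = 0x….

0: ✓ CMP  NZCV=1000
1: · SUBGT
2: ✓ SUBLS  r0←0x4b
3: · ADDCS
4: ✓ CMP  NZCV=0000
5: · MOVMI
6: · SUBEQ
7: ✓ CMP  NZCV=1000
8: ✓ MOVVC  r2←0x54
9: · MOVVS

VAL = 0x4b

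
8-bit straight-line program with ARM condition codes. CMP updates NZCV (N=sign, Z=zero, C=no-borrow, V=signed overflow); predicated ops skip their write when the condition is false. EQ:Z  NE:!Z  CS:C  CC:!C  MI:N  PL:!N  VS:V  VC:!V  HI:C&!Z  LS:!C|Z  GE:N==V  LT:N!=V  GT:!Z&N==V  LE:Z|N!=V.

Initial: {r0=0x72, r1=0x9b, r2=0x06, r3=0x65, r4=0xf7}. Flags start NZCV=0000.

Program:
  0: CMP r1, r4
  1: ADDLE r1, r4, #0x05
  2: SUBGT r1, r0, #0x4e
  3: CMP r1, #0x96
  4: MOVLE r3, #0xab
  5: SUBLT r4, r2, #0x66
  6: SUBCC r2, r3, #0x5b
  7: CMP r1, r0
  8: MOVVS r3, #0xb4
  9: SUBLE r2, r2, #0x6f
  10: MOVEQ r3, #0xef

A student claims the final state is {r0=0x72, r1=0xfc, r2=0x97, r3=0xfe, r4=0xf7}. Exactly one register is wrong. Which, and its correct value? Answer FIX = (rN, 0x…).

[0] flags=1000 → (cmp)
[1] flags=1000 LE?T → r1=0xfc
[2] flags=1000 GT?F → skip
[3] flags=0010 → (cmp)
[4] flags=0010 LE?F → skip
[5] flags=0010 LT?F → skip
[6] flags=0010 CC?F → skip
[7] flags=1010 → (cmp)
[8] flags=1010 VS?F → skip
[9] flags=1010 LE?T → r2=0x97
[10] flags=1010 EQ?F → skip

FIX = (r3, 0x65)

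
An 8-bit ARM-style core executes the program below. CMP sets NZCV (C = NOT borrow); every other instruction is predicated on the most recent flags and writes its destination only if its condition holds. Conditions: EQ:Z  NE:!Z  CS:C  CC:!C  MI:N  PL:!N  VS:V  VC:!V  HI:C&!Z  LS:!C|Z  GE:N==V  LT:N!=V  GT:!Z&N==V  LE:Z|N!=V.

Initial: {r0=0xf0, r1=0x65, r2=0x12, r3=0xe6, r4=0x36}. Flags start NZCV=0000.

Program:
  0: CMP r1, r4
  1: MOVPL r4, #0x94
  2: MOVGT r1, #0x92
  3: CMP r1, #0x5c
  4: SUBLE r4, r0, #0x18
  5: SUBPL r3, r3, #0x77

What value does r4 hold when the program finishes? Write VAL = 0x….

0: ✓ CMP  NZCV=0010
1: ✓ MOVPL  r4←0x94
2: ✓ MOVGT  r1←0x92
3: ✓ CMP  NZCV=0011
4: ✓ SUBLE  r4←0xd8
5: ✓ SUBPL  r3←0x6f

VAL = 0xd8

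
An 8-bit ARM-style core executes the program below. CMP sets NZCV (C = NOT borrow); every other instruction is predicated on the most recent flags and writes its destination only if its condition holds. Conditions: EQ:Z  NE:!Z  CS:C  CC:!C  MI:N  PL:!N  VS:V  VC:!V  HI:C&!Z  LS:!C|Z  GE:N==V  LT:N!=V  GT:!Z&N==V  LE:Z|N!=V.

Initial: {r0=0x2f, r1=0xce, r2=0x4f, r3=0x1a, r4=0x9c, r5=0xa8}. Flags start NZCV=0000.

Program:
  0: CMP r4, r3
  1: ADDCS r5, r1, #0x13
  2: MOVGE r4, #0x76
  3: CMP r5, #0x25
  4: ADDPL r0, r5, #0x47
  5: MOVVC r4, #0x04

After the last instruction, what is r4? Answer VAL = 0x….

0: ✓ CMP  NZCV=1010
1: ✓ ADDCS  r5←0xe1
2: · MOVGE
3: ✓ CMP  NZCV=1010
4: · ADDPL
5: ✓ MOVVC  r4←0x04

VAL = 0x04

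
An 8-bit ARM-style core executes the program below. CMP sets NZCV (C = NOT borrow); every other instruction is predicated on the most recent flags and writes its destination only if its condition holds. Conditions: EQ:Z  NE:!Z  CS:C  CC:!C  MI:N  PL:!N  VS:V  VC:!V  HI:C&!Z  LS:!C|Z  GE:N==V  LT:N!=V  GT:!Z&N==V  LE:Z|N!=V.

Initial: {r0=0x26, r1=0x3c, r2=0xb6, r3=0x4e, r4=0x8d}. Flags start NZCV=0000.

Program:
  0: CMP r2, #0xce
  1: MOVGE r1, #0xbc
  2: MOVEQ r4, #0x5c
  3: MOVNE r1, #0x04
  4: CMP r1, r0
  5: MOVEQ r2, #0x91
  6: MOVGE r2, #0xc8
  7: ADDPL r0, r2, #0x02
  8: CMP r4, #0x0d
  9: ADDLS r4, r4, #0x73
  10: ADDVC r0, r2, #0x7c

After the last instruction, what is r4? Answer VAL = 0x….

[0] flags=1000 → (cmp)
[1] flags=1000 GE?F → skip
[2] flags=1000 EQ?F → skip
[3] flags=1000 NE?T → r1=0x04
[4] flags=1000 → (cmp)
[5] flags=1000 EQ?F → skip
[6] flags=1000 GE?F → skip
[7] flags=1000 PL?F → skip
[8] flags=1010 → (cmp)
[9] flags=1010 LS?F → skip
[10] flags=1010 VC?T → r0=0x32

VAL = 0x8d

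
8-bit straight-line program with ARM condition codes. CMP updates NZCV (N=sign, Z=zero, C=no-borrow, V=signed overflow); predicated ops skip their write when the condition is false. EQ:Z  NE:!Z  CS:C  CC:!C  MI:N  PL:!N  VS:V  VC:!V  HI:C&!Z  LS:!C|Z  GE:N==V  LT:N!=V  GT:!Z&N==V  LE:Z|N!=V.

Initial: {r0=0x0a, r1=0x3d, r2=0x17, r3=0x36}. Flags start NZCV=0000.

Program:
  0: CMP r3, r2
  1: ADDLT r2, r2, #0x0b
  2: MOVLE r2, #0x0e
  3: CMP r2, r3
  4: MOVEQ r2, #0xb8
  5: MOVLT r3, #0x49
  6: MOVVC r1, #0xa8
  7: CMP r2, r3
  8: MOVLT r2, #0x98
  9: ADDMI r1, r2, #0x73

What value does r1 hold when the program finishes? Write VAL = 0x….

0: ✓ CMP  NZCV=0010
1: · ADDLT
2: · MOVLE
3: ✓ CMP  NZCV=1000
4: · MOVEQ
5: ✓ MOVLT  r3←0x49
6: ✓ MOVVC  r1←0xa8
7: ✓ CMP  NZCV=1000
8: ✓ MOVLT  r2←0x98
9: ✓ ADDMI  r1←0x0b

VAL = 0x0b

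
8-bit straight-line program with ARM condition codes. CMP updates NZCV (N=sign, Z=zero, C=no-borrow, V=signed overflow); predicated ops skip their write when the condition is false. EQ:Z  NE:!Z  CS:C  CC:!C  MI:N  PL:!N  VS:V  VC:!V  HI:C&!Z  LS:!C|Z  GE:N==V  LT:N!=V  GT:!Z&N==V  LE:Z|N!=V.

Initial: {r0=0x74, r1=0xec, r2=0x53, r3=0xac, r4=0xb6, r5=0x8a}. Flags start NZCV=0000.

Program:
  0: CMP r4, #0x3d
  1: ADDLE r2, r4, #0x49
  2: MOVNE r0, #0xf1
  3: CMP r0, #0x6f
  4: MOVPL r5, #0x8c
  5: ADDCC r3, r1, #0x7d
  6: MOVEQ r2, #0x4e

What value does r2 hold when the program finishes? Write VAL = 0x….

0: ✓ CMP  NZCV=0011
1: ✓ ADDLE  r2←0xff
2: ✓ MOVNE  r0←0xf1
3: ✓ CMP  NZCV=1010
4: · MOVPL
5: · ADDCC
6: · MOVEQ

VAL = 0xff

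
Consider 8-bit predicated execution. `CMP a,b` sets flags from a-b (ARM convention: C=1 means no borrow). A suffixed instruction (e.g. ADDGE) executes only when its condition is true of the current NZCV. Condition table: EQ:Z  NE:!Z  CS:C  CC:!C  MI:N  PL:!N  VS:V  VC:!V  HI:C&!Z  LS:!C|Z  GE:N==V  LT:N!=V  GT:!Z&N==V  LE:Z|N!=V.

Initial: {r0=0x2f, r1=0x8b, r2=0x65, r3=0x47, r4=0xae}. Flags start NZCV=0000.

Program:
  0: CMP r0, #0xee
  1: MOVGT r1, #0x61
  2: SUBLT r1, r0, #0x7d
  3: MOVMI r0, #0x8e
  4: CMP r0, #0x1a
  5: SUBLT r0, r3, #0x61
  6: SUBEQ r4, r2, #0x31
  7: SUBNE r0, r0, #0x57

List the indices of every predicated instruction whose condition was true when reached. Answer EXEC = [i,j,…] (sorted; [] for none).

[0] flags=0000 → (cmp)
[1] flags=0000 GT?T → r1=0x61
[2] flags=0000 LT?F → skip
[3] flags=0000 MI?F → skip
[4] flags=0010 → (cmp)
[5] flags=0010 LT?F → skip
[6] flags=0010 EQ?F → skip
[7] flags=0010 NE?T → r0=0xd8

EXEC = [1,7]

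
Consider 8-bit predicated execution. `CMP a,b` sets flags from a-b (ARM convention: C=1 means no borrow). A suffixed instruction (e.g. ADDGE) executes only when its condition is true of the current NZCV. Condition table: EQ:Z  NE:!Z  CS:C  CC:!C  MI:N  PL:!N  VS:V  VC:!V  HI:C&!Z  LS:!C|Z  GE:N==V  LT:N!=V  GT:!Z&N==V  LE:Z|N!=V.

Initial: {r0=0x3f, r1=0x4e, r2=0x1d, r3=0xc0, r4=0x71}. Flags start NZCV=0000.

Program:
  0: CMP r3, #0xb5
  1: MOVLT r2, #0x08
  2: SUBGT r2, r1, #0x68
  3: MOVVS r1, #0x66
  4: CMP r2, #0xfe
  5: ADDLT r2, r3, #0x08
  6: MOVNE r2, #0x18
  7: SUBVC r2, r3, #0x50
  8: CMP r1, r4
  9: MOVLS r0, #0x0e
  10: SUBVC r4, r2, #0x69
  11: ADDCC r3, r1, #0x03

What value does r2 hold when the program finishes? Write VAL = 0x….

[0] flags=0010 → (cmp)
[1] flags=0010 LT?F → skip
[2] flags=0010 GT?T → r2=0xe6
[3] flags=0010 VS?F → skip
[4] flags=1000 → (cmp)
[5] flags=1000 LT?T → r2=0xc8
[6] flags=1000 NE?T → r2=0x18
[7] flags=1000 VC?T → r2=0x70
[8] flags=1000 → (cmp)
[9] flags=1000 LS?T → r0=0x0e
[10] flags=1000 VC?T → r4=0x07
[11] flags=1000 CC?T → r3=0x51

VAL = 0x70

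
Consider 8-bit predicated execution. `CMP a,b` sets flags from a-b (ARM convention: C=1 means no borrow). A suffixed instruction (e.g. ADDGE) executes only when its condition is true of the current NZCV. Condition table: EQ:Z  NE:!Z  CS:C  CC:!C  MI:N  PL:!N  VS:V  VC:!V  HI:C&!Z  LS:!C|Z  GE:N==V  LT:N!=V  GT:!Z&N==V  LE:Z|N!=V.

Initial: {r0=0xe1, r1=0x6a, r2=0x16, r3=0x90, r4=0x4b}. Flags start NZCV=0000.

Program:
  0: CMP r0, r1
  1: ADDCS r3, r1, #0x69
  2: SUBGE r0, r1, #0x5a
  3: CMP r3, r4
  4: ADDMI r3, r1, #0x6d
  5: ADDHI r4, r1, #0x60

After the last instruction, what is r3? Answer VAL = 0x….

[0] flags=0011 → (cmp)
[1] flags=0011 CS?T → r3=0xd3
[2] flags=0011 GE?F → skip
[3] flags=1010 → (cmp)
[4] flags=1010 MI?T → r3=0xd7
[5] flags=1010 HI?T → r4=0xca

VAL = 0xd7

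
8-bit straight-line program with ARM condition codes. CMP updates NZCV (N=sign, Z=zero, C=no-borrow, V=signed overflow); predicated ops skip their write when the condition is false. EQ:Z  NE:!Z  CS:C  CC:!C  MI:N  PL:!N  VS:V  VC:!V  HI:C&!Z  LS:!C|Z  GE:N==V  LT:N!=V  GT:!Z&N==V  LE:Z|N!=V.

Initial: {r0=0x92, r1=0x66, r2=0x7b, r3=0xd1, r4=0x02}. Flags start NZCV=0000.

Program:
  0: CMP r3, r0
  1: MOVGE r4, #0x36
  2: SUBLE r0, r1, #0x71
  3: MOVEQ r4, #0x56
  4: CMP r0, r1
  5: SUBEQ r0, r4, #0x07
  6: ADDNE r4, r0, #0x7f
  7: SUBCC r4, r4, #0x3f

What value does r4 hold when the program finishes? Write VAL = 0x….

[0] flags=0010 → (cmp)
[1] flags=0010 GE?T → r4=0x36
[2] flags=0010 LE?F → skip
[3] flags=0010 EQ?F → skip
[4] flags=0011 → (cmp)
[5] flags=0011 EQ?F → skip
[6] flags=0011 NE?T → r4=0x11
[7] flags=0011 CC?F → skip

VAL = 0x11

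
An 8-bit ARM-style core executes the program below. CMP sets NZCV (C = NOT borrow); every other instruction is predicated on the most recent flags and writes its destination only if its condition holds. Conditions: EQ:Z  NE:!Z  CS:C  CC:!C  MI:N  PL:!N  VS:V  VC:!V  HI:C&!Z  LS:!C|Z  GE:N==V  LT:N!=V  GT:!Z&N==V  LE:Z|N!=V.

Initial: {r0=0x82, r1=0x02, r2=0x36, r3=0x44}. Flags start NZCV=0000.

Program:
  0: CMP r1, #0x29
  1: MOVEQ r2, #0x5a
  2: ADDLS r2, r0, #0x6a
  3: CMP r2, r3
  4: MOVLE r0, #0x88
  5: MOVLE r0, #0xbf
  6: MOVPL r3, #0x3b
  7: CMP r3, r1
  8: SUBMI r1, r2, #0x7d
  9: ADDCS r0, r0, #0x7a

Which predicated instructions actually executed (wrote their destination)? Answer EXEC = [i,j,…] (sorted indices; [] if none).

EXEC = [2,4,5,9]

[0] flags=1000 → (cmp)
[1] flags=1000 EQ?F → skip
[2] flags=1000 LS?T → r2=0xec
[3] flags=1010 → (cmp)
[4] flags=1010 LE?T → r0=0x88
[5] flags=1010 LE?T → r0=0xbf
[6] flags=1010 PL?F → skip
[7] flags=0010 → (cmp)
[8] flags=0010 MI?F → skip
[9] flags=0010 CS?T → r0=0x39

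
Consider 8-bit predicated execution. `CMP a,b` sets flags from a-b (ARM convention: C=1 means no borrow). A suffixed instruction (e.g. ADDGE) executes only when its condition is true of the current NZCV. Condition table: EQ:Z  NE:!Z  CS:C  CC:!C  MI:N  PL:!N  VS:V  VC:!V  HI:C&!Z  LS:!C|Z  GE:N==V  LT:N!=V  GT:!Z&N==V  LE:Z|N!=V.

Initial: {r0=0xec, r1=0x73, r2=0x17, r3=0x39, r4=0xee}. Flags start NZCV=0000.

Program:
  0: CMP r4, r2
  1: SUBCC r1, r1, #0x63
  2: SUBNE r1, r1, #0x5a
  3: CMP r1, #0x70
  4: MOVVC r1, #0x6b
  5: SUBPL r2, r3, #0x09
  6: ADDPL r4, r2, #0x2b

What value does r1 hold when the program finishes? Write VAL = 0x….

VAL = 0x6b

[0] flags=1010 → (cmp)
[1] flags=1010 CC?F → skip
[2] flags=1010 NE?T → r1=0x19
[3] flags=1000 → (cmp)
[4] flags=1000 VC?T → r1=0x6b
[5] flags=1000 PL?F → skip
[6] flags=1000 PL?F → skip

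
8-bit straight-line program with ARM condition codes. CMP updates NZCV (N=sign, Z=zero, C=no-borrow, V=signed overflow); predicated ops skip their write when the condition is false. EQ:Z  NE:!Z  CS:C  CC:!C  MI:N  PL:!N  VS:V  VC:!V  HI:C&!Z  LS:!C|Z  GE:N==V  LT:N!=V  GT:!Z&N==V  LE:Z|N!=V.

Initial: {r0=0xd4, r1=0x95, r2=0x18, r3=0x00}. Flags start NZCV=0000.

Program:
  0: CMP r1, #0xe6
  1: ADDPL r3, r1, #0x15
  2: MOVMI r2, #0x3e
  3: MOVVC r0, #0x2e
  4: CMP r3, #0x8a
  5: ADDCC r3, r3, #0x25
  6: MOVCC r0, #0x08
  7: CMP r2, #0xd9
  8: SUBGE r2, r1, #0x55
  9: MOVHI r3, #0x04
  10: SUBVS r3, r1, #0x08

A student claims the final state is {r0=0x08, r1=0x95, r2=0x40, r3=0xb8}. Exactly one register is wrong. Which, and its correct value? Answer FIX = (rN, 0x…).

FIX = (r3, 0x25)

0: ✓ CMP  NZCV=1000
1: · ADDPL
2: ✓ MOVMI  r2←0x3e
3: ✓ MOVVC  r0←0x2e
4: ✓ CMP  NZCV=0000
5: ✓ ADDCC  r3←0x25
6: ✓ MOVCC  r0←0x08
7: ✓ CMP  NZCV=0000
8: ✓ SUBGE  r2←0x40
9: · MOVHI
10: · SUBVS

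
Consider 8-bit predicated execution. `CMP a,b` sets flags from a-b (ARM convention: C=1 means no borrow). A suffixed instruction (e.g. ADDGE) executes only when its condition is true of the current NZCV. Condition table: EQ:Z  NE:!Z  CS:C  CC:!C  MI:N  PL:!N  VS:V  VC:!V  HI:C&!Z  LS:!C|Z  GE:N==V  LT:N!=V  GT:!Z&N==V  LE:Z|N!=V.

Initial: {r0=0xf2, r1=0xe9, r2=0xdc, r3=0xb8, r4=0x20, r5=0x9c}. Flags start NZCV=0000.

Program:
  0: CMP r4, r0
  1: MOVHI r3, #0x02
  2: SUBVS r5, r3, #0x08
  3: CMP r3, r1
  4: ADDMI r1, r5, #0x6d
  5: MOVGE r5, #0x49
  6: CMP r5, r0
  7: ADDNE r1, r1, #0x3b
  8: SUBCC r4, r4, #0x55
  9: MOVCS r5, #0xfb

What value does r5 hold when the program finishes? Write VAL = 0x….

[0] flags=0000 → (cmp)
[1] flags=0000 HI?F → skip
[2] flags=0000 VS?F → skip
[3] flags=1000 → (cmp)
[4] flags=1000 MI?T → r1=0x09
[5] flags=1000 GE?F → skip
[6] flags=1000 → (cmp)
[7] flags=1000 NE?T → r1=0x44
[8] flags=1000 CC?T → r4=0xcb
[9] flags=1000 CS?F → skip

VAL = 0x9c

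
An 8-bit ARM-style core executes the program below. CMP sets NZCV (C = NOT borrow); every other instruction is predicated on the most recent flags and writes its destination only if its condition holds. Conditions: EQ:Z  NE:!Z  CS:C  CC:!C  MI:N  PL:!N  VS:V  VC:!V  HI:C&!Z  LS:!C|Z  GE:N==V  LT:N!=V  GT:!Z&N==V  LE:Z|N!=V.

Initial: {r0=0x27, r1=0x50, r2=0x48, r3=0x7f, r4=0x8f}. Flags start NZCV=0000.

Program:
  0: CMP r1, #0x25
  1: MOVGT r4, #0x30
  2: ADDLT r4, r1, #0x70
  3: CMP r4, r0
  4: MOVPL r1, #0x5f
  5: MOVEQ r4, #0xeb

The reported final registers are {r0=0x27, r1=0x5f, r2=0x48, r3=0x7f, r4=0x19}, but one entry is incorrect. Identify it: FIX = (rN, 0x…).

FIX = (r4, 0x30)

[0] flags=0010 → (cmp)
[1] flags=0010 GT?T → r4=0x30
[2] flags=0010 LT?F → skip
[3] flags=0010 → (cmp)
[4] flags=0010 PL?T → r1=0x5f
[5] flags=0010 EQ?F → skip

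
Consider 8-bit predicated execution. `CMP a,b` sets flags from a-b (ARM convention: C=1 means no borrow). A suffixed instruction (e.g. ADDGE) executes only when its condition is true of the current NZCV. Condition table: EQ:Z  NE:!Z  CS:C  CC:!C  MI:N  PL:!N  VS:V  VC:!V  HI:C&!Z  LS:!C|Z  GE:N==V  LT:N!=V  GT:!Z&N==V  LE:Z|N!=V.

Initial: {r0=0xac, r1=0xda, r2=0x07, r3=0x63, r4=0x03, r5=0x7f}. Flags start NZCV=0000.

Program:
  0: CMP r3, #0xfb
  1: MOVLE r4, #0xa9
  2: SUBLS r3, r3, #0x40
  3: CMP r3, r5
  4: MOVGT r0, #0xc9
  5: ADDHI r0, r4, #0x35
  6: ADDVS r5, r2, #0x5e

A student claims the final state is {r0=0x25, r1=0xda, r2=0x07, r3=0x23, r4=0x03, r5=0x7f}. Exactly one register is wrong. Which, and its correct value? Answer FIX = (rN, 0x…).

0: ✓ CMP  NZCV=0000
1: · MOVLE
2: ✓ SUBLS  r3←0x23
3: ✓ CMP  NZCV=1000
4: · MOVGT
5: · ADDHI
6: · ADDVS

FIX = (r0, 0xac)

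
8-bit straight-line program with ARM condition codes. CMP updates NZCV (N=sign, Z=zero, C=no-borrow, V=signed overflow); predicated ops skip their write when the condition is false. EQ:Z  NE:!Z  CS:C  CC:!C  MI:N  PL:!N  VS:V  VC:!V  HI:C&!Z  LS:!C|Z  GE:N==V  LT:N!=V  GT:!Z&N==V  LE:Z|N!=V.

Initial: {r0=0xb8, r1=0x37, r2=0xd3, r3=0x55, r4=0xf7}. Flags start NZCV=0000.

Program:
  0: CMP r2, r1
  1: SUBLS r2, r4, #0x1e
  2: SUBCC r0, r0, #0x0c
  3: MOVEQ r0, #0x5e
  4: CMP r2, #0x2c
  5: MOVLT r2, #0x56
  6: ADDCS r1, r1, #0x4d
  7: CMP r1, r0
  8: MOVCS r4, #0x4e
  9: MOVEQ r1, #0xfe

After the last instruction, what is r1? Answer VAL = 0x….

0: ✓ CMP  NZCV=1010
1: · SUBLS
2: · SUBCC
3: · MOVEQ
4: ✓ CMP  NZCV=1010
5: ✓ MOVLT  r2←0x56
6: ✓ ADDCS  r1←0x84
7: ✓ CMP  NZCV=1000
8: · MOVCS
9: · MOVEQ

VAL = 0x84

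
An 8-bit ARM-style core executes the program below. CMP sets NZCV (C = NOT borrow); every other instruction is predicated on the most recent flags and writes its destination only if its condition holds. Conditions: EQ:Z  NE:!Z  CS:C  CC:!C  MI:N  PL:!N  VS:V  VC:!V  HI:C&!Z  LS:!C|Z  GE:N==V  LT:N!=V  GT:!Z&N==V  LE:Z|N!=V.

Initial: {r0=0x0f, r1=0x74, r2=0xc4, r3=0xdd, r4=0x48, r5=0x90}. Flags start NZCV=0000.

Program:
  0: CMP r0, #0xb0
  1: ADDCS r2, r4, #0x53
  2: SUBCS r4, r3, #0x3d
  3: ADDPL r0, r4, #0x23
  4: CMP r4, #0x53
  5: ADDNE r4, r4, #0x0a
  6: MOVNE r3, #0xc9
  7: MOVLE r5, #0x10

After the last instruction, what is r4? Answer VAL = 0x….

VAL = 0x52

[0] flags=0000 → (cmp)
[1] flags=0000 CS?F → skip
[2] flags=0000 CS?F → skip
[3] flags=0000 PL?T → r0=0x6b
[4] flags=1000 → (cmp)
[5] flags=1000 NE?T → r4=0x52
[6] flags=1000 NE?T → r3=0xc9
[7] flags=1000 LE?T → r5=0x10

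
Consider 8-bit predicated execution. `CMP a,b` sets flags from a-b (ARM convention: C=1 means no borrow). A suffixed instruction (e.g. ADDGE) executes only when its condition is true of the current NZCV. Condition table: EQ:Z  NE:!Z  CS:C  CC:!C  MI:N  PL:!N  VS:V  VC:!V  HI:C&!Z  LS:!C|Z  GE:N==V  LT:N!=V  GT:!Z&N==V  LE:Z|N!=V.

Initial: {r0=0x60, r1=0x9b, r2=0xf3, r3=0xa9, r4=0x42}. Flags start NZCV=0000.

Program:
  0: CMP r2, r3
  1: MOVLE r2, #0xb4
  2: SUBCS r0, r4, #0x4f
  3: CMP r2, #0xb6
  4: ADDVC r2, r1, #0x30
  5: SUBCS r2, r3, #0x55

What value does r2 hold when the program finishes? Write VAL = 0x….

[0] flags=0010 → (cmp)
[1] flags=0010 LE?F → skip
[2] flags=0010 CS?T → r0=0xf3
[3] flags=0010 → (cmp)
[4] flags=0010 VC?T → r2=0xcb
[5] flags=0010 CS?T → r2=0x54

VAL = 0x54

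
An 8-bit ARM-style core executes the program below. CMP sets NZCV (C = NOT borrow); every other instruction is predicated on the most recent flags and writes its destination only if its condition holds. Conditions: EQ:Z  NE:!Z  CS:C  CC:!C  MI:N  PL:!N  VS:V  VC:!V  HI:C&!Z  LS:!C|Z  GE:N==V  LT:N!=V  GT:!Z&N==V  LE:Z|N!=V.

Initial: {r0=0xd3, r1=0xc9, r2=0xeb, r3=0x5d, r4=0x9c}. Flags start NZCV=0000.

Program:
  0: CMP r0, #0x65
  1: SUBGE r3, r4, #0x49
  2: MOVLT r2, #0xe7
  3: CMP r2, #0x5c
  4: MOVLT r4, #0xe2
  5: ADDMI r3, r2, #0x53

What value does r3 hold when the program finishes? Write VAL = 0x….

VAL = 0x3a

0: ✓ CMP  NZCV=0011
1: · SUBGE
2: ✓ MOVLT  r2←0xe7
3: ✓ CMP  NZCV=1010
4: ✓ MOVLT  r4←0xe2
5: ✓ ADDMI  r3←0x3a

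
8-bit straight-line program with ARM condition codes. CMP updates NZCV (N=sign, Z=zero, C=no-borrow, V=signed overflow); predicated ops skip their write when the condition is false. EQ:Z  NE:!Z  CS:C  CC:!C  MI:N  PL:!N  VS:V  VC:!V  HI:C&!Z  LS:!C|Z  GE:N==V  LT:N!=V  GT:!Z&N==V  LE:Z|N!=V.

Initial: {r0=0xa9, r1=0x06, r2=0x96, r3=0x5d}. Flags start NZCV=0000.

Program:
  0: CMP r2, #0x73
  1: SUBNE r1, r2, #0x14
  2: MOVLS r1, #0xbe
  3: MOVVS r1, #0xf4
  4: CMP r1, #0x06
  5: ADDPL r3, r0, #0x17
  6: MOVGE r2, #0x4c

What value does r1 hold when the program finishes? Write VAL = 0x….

VAL = 0xf4

[0] flags=0011 → (cmp)
[1] flags=0011 NE?T → r1=0x82
[2] flags=0011 LS?F → skip
[3] flags=0011 VS?T → r1=0xf4
[4] flags=1010 → (cmp)
[5] flags=1010 PL?F → skip
[6] flags=1010 GE?F → skip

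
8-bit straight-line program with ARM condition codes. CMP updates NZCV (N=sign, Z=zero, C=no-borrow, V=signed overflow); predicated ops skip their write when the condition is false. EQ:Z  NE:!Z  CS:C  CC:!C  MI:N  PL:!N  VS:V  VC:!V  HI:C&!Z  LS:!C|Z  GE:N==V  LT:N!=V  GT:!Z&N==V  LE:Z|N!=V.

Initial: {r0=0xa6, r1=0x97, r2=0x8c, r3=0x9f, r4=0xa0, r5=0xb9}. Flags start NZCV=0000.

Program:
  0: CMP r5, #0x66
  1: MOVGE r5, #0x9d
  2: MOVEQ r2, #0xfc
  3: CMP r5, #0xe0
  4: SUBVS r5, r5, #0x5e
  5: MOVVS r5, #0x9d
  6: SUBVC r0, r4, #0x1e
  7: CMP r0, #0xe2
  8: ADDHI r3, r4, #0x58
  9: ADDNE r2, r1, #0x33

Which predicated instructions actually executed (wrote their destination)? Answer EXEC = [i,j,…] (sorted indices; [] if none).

0: ✓ CMP  NZCV=0011
1: · MOVGE
2: · MOVEQ
3: ✓ CMP  NZCV=1000
4: · SUBVS
5: · MOVVS
6: ✓ SUBVC  r0←0x82
7: ✓ CMP  NZCV=1000
8: · ADDHI
9: ✓ ADDNE  r2←0xca

EXEC = [6,9]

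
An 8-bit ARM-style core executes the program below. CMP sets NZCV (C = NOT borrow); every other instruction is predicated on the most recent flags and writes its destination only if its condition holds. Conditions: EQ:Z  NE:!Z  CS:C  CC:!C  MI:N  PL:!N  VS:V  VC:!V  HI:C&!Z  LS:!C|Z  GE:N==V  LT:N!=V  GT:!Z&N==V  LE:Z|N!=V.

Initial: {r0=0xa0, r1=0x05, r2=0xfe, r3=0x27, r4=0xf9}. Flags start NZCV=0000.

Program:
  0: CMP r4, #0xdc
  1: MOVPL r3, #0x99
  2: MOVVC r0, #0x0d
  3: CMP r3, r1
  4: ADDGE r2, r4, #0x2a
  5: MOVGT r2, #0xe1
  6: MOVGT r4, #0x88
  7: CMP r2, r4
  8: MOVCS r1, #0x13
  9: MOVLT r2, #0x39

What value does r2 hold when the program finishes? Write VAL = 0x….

0: ✓ CMP  NZCV=0010
1: ✓ MOVPL  r3←0x99
2: ✓ MOVVC  r0←0x0d
3: ✓ CMP  NZCV=1010
4: · ADDGE
5: · MOVGT
6: · MOVGT
7: ✓ CMP  NZCV=0010
8: ✓ MOVCS  r1←0x13
9: · MOVLT

VAL = 0xfe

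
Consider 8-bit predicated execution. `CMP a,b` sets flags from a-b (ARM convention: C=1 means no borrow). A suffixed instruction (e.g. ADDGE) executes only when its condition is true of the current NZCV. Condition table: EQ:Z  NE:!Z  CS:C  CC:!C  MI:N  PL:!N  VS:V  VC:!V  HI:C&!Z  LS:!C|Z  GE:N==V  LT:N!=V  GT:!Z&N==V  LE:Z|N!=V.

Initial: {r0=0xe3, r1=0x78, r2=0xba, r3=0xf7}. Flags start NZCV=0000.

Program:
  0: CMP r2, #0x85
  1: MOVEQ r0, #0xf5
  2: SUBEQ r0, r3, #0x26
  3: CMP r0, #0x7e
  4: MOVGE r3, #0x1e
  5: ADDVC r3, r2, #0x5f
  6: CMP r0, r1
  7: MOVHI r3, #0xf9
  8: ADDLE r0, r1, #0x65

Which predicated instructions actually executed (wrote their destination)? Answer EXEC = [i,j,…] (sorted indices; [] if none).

[0] flags=0010 → (cmp)
[1] flags=0010 EQ?F → skip
[2] flags=0010 EQ?F → skip
[3] flags=0011 → (cmp)
[4] flags=0011 GE?F → skip
[5] flags=0011 VC?F → skip
[6] flags=0011 → (cmp)
[7] flags=0011 HI?T → r3=0xf9
[8] flags=0011 LE?T → r0=0xdd

EXEC = [7,8]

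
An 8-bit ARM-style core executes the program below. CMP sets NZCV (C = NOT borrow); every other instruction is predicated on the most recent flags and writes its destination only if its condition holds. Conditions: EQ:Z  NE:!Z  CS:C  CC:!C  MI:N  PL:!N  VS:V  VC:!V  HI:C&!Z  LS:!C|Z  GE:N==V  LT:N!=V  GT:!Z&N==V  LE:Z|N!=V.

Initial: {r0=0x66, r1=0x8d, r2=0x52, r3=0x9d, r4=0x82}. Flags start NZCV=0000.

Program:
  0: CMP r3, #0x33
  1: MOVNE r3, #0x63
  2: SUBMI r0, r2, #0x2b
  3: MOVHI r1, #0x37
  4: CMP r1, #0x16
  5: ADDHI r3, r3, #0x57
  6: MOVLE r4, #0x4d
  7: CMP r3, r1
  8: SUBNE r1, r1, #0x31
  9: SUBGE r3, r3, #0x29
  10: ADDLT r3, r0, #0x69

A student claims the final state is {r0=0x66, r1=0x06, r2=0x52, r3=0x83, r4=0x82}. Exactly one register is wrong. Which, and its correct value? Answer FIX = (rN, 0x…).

FIX = (r3, 0xcf)

0: ✓ CMP  NZCV=0011
1: ✓ MOVNE  r3←0x63
2: · SUBMI
3: ✓ MOVHI  r1←0x37
4: ✓ CMP  NZCV=0010
5: ✓ ADDHI  r3←0xba
6: · MOVLE
7: ✓ CMP  NZCV=1010
8: ✓ SUBNE  r1←0x06
9: · SUBGE
10: ✓ ADDLT  r3←0xcf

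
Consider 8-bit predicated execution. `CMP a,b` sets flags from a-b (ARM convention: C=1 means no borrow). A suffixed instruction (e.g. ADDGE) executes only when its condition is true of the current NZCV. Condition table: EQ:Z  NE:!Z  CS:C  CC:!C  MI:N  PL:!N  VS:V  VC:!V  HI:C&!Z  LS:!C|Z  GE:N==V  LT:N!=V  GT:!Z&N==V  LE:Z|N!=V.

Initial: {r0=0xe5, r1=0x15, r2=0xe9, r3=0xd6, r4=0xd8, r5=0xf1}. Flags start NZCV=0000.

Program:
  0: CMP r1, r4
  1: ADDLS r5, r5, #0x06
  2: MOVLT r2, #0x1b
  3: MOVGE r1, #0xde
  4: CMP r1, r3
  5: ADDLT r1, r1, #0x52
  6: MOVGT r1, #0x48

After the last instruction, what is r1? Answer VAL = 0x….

VAL = 0x48

[0] flags=0000 → (cmp)
[1] flags=0000 LS?T → r5=0xf7
[2] flags=0000 LT?F → skip
[3] flags=0000 GE?T → r1=0xde
[4] flags=0010 → (cmp)
[5] flags=0010 LT?F → skip
[6] flags=0010 GT?T → r1=0x48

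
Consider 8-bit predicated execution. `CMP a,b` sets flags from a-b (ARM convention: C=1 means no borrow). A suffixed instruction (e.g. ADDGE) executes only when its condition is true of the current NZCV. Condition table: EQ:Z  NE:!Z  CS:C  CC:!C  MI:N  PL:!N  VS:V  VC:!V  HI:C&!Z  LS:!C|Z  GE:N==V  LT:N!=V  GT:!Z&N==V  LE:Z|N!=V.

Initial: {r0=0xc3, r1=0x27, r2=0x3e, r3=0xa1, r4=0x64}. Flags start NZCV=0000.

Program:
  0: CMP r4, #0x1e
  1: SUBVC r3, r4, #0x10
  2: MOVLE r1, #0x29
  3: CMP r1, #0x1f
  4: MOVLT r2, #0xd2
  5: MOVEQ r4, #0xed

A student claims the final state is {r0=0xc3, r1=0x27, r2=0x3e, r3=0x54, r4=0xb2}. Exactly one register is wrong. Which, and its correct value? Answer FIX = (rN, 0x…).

0: ✓ CMP  NZCV=0010
1: ✓ SUBVC  r3←0x54
2: · MOVLE
3: ✓ CMP  NZCV=0010
4: · MOVLT
5: · MOVEQ

FIX = (r4, 0x64)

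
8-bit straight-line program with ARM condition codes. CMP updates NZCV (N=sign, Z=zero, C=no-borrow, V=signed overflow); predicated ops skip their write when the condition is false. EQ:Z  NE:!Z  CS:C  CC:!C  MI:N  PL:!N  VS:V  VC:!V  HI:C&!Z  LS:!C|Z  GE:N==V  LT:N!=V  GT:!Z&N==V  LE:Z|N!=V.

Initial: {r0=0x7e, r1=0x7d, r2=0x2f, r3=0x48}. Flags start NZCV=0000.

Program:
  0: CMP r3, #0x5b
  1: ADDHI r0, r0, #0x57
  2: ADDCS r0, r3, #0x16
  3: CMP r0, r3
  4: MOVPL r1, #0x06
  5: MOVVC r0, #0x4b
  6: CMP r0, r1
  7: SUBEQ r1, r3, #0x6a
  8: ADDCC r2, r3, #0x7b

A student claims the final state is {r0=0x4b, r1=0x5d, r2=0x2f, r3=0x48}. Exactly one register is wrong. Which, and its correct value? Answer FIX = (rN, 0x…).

FIX = (r1, 0x06)

0: ✓ CMP  NZCV=1000
1: · ADDHI
2: · ADDCS
3: ✓ CMP  NZCV=0010
4: ✓ MOVPL  r1←0x06
5: ✓ MOVVC  r0←0x4b
6: ✓ CMP  NZCV=0010
7: · SUBEQ
8: · ADDCC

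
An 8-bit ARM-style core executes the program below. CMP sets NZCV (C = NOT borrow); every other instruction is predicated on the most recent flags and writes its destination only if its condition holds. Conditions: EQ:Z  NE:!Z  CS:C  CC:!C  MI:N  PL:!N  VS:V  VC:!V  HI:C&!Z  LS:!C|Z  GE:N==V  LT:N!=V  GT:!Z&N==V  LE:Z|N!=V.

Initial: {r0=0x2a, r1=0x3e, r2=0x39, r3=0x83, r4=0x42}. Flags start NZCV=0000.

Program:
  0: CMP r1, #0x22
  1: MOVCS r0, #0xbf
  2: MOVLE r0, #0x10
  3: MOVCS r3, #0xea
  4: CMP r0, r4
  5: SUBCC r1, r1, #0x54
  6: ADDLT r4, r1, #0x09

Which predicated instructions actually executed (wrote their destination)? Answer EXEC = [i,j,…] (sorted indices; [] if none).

EXEC = [1,3,6]

[0] flags=0010 → (cmp)
[1] flags=0010 CS?T → r0=0xbf
[2] flags=0010 LE?F → skip
[3] flags=0010 CS?T → r3=0xea
[4] flags=0011 → (cmp)
[5] flags=0011 CC?F → skip
[6] flags=0011 LT?T → r4=0x47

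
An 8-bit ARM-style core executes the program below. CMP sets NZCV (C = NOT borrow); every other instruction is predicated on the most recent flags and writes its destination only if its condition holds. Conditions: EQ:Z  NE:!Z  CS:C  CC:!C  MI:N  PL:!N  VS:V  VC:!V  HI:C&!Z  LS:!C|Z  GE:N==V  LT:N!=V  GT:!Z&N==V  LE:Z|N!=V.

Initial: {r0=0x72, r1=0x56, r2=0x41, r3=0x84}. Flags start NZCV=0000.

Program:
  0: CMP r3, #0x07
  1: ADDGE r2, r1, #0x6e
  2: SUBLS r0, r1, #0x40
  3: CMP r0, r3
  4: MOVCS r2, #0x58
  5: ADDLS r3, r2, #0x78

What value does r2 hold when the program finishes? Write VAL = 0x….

[0] flags=0011 → (cmp)
[1] flags=0011 GE?F → skip
[2] flags=0011 LS?F → skip
[3] flags=1001 → (cmp)
[4] flags=1001 CS?F → skip
[5] flags=1001 LS?T → r3=0xb9

VAL = 0x41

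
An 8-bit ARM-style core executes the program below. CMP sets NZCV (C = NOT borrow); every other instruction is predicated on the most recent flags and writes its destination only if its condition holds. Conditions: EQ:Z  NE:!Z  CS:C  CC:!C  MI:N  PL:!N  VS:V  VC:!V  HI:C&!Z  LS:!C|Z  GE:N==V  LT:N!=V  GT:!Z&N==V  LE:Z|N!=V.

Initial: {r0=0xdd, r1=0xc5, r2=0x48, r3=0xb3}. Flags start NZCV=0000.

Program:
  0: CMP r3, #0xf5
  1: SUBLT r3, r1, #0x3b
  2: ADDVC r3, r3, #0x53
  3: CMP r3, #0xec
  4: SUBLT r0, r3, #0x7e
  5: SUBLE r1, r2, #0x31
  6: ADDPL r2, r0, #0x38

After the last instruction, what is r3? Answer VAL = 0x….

VAL = 0xdd

0: ✓ CMP  NZCV=1000
1: ✓ SUBLT  r3←0x8a
2: ✓ ADDVC  r3←0xdd
3: ✓ CMP  NZCV=1000
4: ✓ SUBLT  r0←0x5f
5: ✓ SUBLE  r1←0x17
6: · ADDPL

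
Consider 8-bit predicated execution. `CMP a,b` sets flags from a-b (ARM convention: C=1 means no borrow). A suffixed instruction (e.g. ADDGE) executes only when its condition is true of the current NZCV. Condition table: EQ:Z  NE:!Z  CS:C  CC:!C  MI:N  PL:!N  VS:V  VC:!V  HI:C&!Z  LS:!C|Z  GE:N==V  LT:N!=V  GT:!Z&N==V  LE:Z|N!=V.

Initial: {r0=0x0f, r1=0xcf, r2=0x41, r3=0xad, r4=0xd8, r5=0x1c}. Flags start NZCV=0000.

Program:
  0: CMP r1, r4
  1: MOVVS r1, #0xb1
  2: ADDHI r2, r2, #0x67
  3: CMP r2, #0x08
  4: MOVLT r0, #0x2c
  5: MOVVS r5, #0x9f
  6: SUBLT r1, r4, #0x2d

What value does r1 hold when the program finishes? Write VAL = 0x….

0: ✓ CMP  NZCV=1000
1: · MOVVS
2: · ADDHI
3: ✓ CMP  NZCV=0010
4: · MOVLT
5: · MOVVS
6: · SUBLT

VAL = 0xcf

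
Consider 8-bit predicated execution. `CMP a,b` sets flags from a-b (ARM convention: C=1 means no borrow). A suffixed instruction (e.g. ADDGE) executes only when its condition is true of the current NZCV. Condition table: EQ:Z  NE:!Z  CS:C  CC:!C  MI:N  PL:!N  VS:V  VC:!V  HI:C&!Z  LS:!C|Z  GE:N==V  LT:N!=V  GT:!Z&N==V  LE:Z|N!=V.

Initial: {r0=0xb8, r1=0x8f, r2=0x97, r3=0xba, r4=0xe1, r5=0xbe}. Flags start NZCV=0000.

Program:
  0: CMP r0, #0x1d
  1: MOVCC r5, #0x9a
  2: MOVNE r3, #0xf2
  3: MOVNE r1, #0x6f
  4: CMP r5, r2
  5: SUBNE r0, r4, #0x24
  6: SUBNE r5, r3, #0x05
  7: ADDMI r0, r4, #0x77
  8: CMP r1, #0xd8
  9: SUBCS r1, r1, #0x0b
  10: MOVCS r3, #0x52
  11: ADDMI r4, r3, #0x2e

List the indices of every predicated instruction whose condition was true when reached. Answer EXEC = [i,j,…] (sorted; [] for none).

EXEC = [2,3,5,6,11]

[0] flags=1010 → (cmp)
[1] flags=1010 CC?F → skip
[2] flags=1010 NE?T → r3=0xf2
[3] flags=1010 NE?T → r1=0x6f
[4] flags=0010 → (cmp)
[5] flags=0010 NE?T → r0=0xbd
[6] flags=0010 NE?T → r5=0xed
[7] flags=0010 MI?F → skip
[8] flags=1001 → (cmp)
[9] flags=1001 CS?F → skip
[10] flags=1001 CS?F → skip
[11] flags=1001 MI?T → r4=0x20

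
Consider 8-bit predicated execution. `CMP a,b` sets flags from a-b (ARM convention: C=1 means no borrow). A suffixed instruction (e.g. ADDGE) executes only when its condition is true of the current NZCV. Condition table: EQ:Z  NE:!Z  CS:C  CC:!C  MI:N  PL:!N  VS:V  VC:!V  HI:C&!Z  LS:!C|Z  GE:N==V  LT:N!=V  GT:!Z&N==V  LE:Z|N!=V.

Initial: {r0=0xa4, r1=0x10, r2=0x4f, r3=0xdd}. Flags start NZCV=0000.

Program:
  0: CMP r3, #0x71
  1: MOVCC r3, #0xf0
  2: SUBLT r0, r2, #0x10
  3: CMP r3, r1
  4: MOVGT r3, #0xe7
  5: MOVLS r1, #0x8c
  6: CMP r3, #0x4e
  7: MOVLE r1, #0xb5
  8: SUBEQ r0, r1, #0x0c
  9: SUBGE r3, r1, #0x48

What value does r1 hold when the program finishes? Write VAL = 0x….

0: ✓ CMP  NZCV=0011
1: · MOVCC
2: ✓ SUBLT  r0←0x3f
3: ✓ CMP  NZCV=1010
4: · MOVGT
5: · MOVLS
6: ✓ CMP  NZCV=1010
7: ✓ MOVLE  r1←0xb5
8: · SUBEQ
9: · SUBGE

VAL = 0xb5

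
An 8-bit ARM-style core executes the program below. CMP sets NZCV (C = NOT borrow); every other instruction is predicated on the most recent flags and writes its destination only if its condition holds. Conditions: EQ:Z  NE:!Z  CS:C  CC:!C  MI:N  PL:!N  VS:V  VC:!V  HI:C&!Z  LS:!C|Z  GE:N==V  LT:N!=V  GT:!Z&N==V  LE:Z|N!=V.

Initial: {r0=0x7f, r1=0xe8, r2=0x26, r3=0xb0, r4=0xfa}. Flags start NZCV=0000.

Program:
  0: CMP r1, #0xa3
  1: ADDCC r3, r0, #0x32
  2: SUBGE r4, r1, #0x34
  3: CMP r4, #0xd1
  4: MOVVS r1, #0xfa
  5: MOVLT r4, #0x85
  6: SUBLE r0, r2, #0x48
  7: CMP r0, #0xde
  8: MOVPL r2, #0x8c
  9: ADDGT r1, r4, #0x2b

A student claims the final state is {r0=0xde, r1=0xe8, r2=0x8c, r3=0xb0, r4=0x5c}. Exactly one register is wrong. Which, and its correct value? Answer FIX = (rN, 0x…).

[0] flags=0010 → (cmp)
[1] flags=0010 CC?F → skip
[2] flags=0010 GE?T → r4=0xb4
[3] flags=1000 → (cmp)
[4] flags=1000 VS?F → skip
[5] flags=1000 LT?T → r4=0x85
[6] flags=1000 LE?T → r0=0xde
[7] flags=0110 → (cmp)
[8] flags=0110 PL?T → r2=0x8c
[9] flags=0110 GT?F → skip

FIX = (r4, 0x85)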